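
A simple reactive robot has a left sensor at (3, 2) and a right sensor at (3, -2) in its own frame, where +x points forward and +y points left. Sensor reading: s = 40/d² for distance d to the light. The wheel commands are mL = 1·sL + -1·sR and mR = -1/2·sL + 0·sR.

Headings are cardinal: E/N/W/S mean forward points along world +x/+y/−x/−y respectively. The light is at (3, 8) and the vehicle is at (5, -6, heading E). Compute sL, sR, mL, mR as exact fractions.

40/169 40/281 4480/47489 -20/169

left sensor world pos  = (8, -4); dL² = 169
right sensor world pos = (8, -8); dR² = 281
sL = 40/169 = 40/169
sR = 40/281 = 40/281
mL = 1·sL + -1·sR = 4480/47489
mR = -1/2·sL + 0·sR = -20/169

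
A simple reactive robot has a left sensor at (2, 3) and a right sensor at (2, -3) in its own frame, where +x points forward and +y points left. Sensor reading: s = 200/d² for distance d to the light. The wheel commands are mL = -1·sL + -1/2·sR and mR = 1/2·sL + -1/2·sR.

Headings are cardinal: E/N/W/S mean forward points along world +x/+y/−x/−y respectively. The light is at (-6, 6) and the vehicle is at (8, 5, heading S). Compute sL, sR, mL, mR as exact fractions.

100/149 20/13 -2790/1937 -840/1937

left sensor world pos  = (11, 3); dL² = 298
right sensor world pos = (5, 3); dR² = 130
sL = 200/298 = 100/149
sR = 200/130 = 20/13
mL = -1·sL + -1/2·sR = -2790/1937
mR = 1/2·sL + -1/2·sR = -840/1937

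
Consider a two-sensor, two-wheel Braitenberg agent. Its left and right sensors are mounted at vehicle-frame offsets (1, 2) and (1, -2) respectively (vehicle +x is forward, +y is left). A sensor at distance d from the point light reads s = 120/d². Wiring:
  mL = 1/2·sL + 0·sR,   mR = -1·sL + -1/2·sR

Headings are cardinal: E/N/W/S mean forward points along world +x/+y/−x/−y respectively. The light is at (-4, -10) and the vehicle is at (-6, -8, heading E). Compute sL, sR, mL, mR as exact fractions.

left sensor world pos  = (-5, -6); dL² = 17
right sensor world pos = (-5, -10); dR² = 1
sL = 120/17 = 120/17
sR = 120/1 = 120
mL = 1/2·sL + 0·sR = 60/17
mR = -1·sL + -1/2·sR = -1140/17

120/17 120 60/17 -1140/17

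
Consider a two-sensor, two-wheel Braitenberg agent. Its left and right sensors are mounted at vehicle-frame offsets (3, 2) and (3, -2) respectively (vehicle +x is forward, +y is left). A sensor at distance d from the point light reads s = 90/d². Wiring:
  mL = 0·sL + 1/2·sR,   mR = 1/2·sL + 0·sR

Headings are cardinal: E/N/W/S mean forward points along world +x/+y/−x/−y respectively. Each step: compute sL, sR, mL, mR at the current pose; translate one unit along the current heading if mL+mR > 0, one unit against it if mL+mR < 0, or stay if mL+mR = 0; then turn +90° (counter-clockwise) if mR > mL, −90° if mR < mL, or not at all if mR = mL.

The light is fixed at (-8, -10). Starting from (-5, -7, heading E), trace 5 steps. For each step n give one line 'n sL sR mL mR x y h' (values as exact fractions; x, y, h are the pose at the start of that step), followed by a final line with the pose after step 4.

n=0: pose=(-5,-7,E); sL=90/61, sR=90/37; mL=45/37, mR=45/61; mL+mR=4410/2257 → advance +1; mR−mL=-1080/2257 → turn -1·90°
n=1: pose=(-4,-7,S); sL=5/2, sR=45/2; mL=45/4, mR=5/4; mL+mR=25/2 → advance +1; mR−mL=-10 → turn -1·90°
n=2: pose=(-4,-8,W); sL=90, sR=90/17; mL=45/17, mR=45; mL+mR=810/17 → advance +1; mR−mL=720/17 → turn +1·90°
n=3: pose=(-5,-8,S); sL=45/13, sR=45; mL=45/2, mR=45/26; mL+mR=315/13 → advance +1; mR−mL=-270/13 → turn -1·90°
n=4: pose=(-5,-9,W); sL=90, sR=10; mL=5, mR=45; mL+mR=50 → advance +1; mR−mL=40 → turn +1·90°

0 90/61 90/37 45/37 45/61 -5 -7 E
1 5/2 45/2 45/4 5/4 -4 -7 S
2 90 90/17 45/17 45 -4 -8 W
3 45/13 45 45/2 45/26 -5 -8 S
4 90 10 5 45 -5 -9 W
final -6 -9 S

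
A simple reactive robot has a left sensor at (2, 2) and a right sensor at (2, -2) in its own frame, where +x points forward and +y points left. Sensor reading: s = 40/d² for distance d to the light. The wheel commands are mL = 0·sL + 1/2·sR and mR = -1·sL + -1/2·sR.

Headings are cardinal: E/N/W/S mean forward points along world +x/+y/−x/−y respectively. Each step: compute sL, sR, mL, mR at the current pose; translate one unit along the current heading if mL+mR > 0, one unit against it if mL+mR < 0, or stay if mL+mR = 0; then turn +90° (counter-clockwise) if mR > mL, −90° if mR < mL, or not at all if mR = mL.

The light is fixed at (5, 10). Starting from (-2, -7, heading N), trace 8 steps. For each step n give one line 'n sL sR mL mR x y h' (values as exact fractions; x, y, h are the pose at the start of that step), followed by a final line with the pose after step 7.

0 20/153 4/25 2/25 -806/3825 -2 -7 N
1 40/281 8/85 4/85 -4524/23885 -2 -8 E
2 10/109 2/25 1/25 -359/2725 -3 -8 S
3 40/461 8/65 4/65 -4444/29965 -3 -7 W
4 20/153 4/25 2/25 -806/3825 -2 -7 N
5 40/281 8/85 4/85 -4524/23885 -2 -8 E
6 10/109 2/25 1/25 -359/2725 -3 -8 S
7 40/461 8/65 4/65 -4444/29965 -3 -7 W
final -2 -7 N

n=0: pose=(-2,-7,N); sL=20/153, sR=4/25; mL=2/25, mR=-806/3825; mL+mR=-20/153 → advance -1; mR−mL=-1112/3825 → turn -1·90°
n=1: pose=(-2,-8,E); sL=40/281, sR=8/85; mL=4/85, mR=-4524/23885; mL+mR=-40/281 → advance -1; mR−mL=-5648/23885 → turn -1·90°
n=2: pose=(-3,-8,S); sL=10/109, sR=2/25; mL=1/25, mR=-359/2725; mL+mR=-10/109 → advance -1; mR−mL=-468/2725 → turn -1·90°
n=3: pose=(-3,-7,W); sL=40/461, sR=8/65; mL=4/65, mR=-4444/29965; mL+mR=-40/461 → advance -1; mR−mL=-6288/29965 → turn -1·90°
n=4: pose=(-2,-7,N); sL=20/153, sR=4/25; mL=2/25, mR=-806/3825; mL+mR=-20/153 → advance -1; mR−mL=-1112/3825 → turn -1·90°
n=5: pose=(-2,-8,E); sL=40/281, sR=8/85; mL=4/85, mR=-4524/23885; mL+mR=-40/281 → advance -1; mR−mL=-5648/23885 → turn -1·90°
n=6: pose=(-3,-8,S); sL=10/109, sR=2/25; mL=1/25, mR=-359/2725; mL+mR=-10/109 → advance -1; mR−mL=-468/2725 → turn -1·90°
n=7: pose=(-3,-7,W); sL=40/461, sR=8/65; mL=4/65, mR=-4444/29965; mL+mR=-40/461 → advance -1; mR−mL=-6288/29965 → turn -1·90°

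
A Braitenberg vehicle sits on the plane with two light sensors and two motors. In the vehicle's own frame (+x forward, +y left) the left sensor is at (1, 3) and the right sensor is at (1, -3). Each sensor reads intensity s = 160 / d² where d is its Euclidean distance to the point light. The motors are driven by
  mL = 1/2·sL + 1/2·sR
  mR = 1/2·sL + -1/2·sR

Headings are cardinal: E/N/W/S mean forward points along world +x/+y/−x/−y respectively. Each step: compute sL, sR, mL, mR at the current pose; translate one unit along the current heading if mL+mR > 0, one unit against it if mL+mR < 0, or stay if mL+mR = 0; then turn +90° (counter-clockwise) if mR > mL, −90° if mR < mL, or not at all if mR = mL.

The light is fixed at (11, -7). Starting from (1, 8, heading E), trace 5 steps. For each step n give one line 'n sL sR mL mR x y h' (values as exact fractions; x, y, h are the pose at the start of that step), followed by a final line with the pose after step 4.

0 32/81 32/45 224/405 -64/405 1 8 E
1 20/29 8/17 286/493 54/493 2 8 S
2 160/221 160/389 48800/85969 13440/85969 2 7 W
3 80/197 80/137 13360/26989 -2400/26989 1 7 N
4 32/81 32/45 224/405 -64/405 1 8 E
final 2 8 S

n=0: pose=(1,8,E); sL=32/81, sR=32/45; mL=224/405, mR=-64/405; mL+mR=32/81 → advance +1; mR−mL=-32/45 → turn -1·90°
n=1: pose=(2,8,S); sL=20/29, sR=8/17; mL=286/493, mR=54/493; mL+mR=20/29 → advance +1; mR−mL=-8/17 → turn -1·90°
n=2: pose=(2,7,W); sL=160/221, sR=160/389; mL=48800/85969, mR=13440/85969; mL+mR=160/221 → advance +1; mR−mL=-160/389 → turn -1·90°
n=3: pose=(1,7,N); sL=80/197, sR=80/137; mL=13360/26989, mR=-2400/26989; mL+mR=80/197 → advance +1; mR−mL=-80/137 → turn -1·90°
n=4: pose=(1,8,E); sL=32/81, sR=32/45; mL=224/405, mR=-64/405; mL+mR=32/81 → advance +1; mR−mL=-32/45 → turn -1·90°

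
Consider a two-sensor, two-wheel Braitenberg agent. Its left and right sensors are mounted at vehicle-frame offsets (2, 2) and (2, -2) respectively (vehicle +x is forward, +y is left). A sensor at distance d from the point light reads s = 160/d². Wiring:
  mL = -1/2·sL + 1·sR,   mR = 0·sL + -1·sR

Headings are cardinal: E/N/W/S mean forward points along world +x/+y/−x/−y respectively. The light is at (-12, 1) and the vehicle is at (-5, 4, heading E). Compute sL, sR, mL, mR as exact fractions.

left sensor world pos  = (-3, 6); dL² = 106
right sensor world pos = (-3, 2); dR² = 82
sL = 160/106 = 80/53
sR = 160/82 = 80/41
mL = -1/2·sL + 1·sR = 2600/2173
mR = 0·sL + -1·sR = -80/41

80/53 80/41 2600/2173 -80/41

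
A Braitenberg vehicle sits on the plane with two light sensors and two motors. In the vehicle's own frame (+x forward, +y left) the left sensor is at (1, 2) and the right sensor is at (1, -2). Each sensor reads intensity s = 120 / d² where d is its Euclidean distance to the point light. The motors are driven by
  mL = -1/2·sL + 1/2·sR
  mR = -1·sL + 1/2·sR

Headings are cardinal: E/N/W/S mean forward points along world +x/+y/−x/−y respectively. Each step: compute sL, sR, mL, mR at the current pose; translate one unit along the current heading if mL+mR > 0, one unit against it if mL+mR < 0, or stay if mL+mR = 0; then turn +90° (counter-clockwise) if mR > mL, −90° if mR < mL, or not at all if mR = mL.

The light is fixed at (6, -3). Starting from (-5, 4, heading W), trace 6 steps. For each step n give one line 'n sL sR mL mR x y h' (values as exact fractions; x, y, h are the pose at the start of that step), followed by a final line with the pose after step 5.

0 120/169 8/15 -224/2535 -1124/2535 -5 4 W
1 15/26 15/16 75/416 -45/416 -4 4 N
2 120/181 40/39 1280/7059 -1060/7059 -4 5 E
3 60/49 12/17 -216/833 -726/833 -3 5 S
4 120/149 120/221 -4320/32929 -17580/32929 -3 6 W
5 3/5 15/17 12/85 -27/170 -2 6 N
final -2 5 E

n=0: pose=(-5,4,W); sL=120/169, sR=8/15; mL=-224/2535, mR=-1124/2535; mL+mR=-1348/2535 → advance -1; mR−mL=-60/169 → turn -1·90°
n=1: pose=(-4,4,N); sL=15/26, sR=15/16; mL=75/416, mR=-45/416; mL+mR=15/208 → advance +1; mR−mL=-15/52 → turn -1·90°
n=2: pose=(-4,5,E); sL=120/181, sR=40/39; mL=1280/7059, mR=-1060/7059; mL+mR=220/7059 → advance +1; mR−mL=-60/181 → turn -1·90°
n=3: pose=(-3,5,S); sL=60/49, sR=12/17; mL=-216/833, mR=-726/833; mL+mR=-942/833 → advance -1; mR−mL=-30/49 → turn -1·90°
n=4: pose=(-3,6,W); sL=120/149, sR=120/221; mL=-4320/32929, mR=-17580/32929; mL+mR=-21900/32929 → advance -1; mR−mL=-60/149 → turn -1·90°
n=5: pose=(-2,6,N); sL=3/5, sR=15/17; mL=12/85, mR=-27/170; mL+mR=-3/170 → advance -1; mR−mL=-3/10 → turn -1·90°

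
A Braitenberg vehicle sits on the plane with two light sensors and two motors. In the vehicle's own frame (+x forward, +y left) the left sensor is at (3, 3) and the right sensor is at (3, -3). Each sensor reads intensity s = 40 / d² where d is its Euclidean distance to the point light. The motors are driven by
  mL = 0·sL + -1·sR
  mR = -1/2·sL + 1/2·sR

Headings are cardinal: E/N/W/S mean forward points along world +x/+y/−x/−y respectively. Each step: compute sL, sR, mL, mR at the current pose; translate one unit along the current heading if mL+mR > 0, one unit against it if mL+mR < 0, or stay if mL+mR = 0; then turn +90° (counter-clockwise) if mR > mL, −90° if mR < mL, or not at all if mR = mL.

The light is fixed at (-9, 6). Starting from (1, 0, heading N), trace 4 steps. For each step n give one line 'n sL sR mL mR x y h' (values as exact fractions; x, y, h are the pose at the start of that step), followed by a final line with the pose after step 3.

0 20/29 20/89 -20/89 -600/2581 1 0 N
1 8/37 40/269 -40/269 -336/9953 1 -1 E
2 10/13 1/4 -1/4 -27/104 0 -1 N
3 40/169 8/53 -8/53 -384/8957 0 -2 E
final -1 -2 N

n=0: pose=(1,0,N); sL=20/29, sR=20/89; mL=-20/89, mR=-600/2581; mL+mR=-1180/2581 → advance -1; mR−mL=-20/2581 → turn -1·90°
n=1: pose=(1,-1,E); sL=8/37, sR=40/269; mL=-40/269, mR=-336/9953; mL+mR=-1816/9953 → advance -1; mR−mL=1144/9953 → turn +1·90°
n=2: pose=(0,-1,N); sL=10/13, sR=1/4; mL=-1/4, mR=-27/104; mL+mR=-53/104 → advance -1; mR−mL=-1/104 → turn -1·90°
n=3: pose=(0,-2,E); sL=40/169, sR=8/53; mL=-8/53, mR=-384/8957; mL+mR=-1736/8957 → advance -1; mR−mL=968/8957 → turn +1·90°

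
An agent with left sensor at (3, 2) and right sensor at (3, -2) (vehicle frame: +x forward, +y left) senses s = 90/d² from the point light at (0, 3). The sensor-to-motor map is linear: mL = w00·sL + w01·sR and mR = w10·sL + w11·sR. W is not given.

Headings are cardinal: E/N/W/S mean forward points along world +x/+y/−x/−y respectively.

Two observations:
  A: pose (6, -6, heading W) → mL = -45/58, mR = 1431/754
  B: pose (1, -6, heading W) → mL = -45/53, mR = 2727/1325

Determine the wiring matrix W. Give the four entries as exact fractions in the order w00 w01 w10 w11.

obs A: pose=(6,-6,W) → sL=9/13, sR=45/29, mL=-45/58, mR=1431/754
obs B: pose=(1,-6,W) → sL=18/25, sR=90/53, mL=-45/53, mR=2727/1325
sensor matrix S = [[9/13, 45/29], [18/25, 90/53]]; det S = 5832/99905
solve [mL_A; mL_B] = S·[w00; w01] and [mR_A; mR_B] = S·[w10; w11]:
  w00 = 0, w01 = -1/2, w10 = 1/2, w11 = 1

0 -1/2 1/2 1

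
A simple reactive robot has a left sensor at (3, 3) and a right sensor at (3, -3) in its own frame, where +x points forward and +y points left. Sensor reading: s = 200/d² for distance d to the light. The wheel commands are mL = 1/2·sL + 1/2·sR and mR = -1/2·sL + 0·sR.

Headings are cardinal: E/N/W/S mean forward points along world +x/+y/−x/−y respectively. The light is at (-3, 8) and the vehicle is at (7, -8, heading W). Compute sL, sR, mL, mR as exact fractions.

20/41 100/109 3140/4469 -10/41

left sensor world pos  = (4, -11); dL² = 410
right sensor world pos = (4, -5); dR² = 218
sL = 200/410 = 20/41
sR = 200/218 = 100/109
mL = 1/2·sL + 1/2·sR = 3140/4469
mR = -1/2·sL + 0·sR = -10/41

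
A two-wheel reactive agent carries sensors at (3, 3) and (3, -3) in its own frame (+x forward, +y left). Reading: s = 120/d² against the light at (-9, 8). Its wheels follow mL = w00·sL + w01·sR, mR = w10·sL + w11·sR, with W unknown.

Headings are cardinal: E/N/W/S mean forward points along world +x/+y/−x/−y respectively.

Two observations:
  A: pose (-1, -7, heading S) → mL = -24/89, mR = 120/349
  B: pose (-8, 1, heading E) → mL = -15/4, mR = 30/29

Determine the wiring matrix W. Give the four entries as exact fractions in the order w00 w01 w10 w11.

-1 0 0 1

obs A: pose=(-1,-7,S) → sL=24/89, sR=120/349, mL=-24/89, mR=120/349
obs B: pose=(-8,1,E) → sL=15/4, sR=30/29, mL=-15/4, mR=30/29
sensor matrix S = [[24/89, 120/349], [15/4, 30/29]]; det S = -910170/900769
solve [mL_A; mL_B] = S·[w00; w01] and [mR_A; mR_B] = S·[w10; w11]:
  w00 = -1, w01 = 0, w10 = 0, w11 = 1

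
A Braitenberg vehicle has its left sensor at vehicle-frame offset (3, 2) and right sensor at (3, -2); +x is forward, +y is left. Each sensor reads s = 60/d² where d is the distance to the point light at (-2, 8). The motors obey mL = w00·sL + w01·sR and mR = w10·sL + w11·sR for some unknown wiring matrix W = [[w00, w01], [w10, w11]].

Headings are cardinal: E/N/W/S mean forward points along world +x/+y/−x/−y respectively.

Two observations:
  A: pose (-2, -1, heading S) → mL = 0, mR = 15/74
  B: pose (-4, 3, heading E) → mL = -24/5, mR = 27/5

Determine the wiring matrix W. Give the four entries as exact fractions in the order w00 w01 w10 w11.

obs A: pose=(-2,-1,S) → sL=15/37, sR=15/37, mL=0, mR=15/74
obs B: pose=(-4,3,E) → sL=6, sR=6/5, mL=-24/5, mR=27/5
sensor matrix S = [[15/37, 15/37], [6, 6/5]]; det S = -72/37
solve [mL_A; mL_B] = S·[w00; w01] and [mR_A; mR_B] = S·[w10; w11]:
  w00 = -1, w01 = 1, w10 = 1, w11 = -1/2

-1 1 1 -1/2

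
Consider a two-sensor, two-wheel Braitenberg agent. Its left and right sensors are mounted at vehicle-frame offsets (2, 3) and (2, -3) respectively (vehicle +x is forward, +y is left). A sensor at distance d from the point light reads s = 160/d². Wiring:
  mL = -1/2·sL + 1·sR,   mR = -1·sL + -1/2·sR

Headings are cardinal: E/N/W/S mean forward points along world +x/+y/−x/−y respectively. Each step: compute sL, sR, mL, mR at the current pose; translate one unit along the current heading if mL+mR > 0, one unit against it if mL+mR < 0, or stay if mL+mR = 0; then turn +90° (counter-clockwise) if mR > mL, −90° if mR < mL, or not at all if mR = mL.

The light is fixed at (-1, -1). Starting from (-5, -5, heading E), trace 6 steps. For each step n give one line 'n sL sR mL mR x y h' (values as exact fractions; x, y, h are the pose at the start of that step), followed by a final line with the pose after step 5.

0 32 160/53 -688/53 -1776/53 -5 -5 E
1 4 8/5 -2/5 -24/5 -6 -5 S
2 32/17 160/49 1936/833 -2928/833 -6 -4 W
3 16/5 80 392/5 -216/5 -5 -4 N
4 32 160/29 -304/29 -1008/29 -5 -3 E
5 8 2 -2 -9 -6 -3 S
final -6 -2 W

n=0: pose=(-5,-5,E); sL=32, sR=160/53; mL=-688/53, mR=-1776/53; mL+mR=-2464/53 → advance -1; mR−mL=-1088/53 → turn -1·90°
n=1: pose=(-6,-5,S); sL=4, sR=8/5; mL=-2/5, mR=-24/5; mL+mR=-26/5 → advance -1; mR−mL=-22/5 → turn -1·90°
n=2: pose=(-6,-4,W); sL=32/17, sR=160/49; mL=1936/833, mR=-2928/833; mL+mR=-992/833 → advance -1; mR−mL=-4864/833 → turn -1·90°
n=3: pose=(-5,-4,N); sL=16/5, sR=80; mL=392/5, mR=-216/5; mL+mR=176/5 → advance +1; mR−mL=-608/5 → turn -1·90°
n=4: pose=(-5,-3,E); sL=32, sR=160/29; mL=-304/29, mR=-1008/29; mL+mR=-1312/29 → advance -1; mR−mL=-704/29 → turn -1·90°
n=5: pose=(-6,-3,S); sL=8, sR=2; mL=-2, mR=-9; mL+mR=-11 → advance -1; mR−mL=-7 → turn -1·90°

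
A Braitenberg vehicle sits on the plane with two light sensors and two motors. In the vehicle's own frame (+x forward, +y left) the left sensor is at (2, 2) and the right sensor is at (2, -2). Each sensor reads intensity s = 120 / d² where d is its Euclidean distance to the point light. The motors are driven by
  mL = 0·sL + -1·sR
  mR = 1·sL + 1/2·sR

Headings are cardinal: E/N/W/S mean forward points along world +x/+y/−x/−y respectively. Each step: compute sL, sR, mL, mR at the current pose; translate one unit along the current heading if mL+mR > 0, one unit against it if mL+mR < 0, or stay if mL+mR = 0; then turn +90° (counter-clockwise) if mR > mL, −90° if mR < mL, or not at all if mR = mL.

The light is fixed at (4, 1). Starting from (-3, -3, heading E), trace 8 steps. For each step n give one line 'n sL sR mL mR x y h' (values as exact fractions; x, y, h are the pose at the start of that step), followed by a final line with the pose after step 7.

0 120/29 120/61 -120/61 9060/1769 -3 -3 E
1 30/17 6 -6 81/17 -2 -3 N
2 120/113 120/73 -120/73 15540/8249 -2 -4 W
3 60/37 12/13 -12/13 1002/481 -3 -4 S
4 120/41 120/89 -120/89 13140/3649 -3 -5 E
5 3/2 15/4 -15/4 27/8 -2 -5 N
6 24/29 120/89 -120/89 3876/2581 -2 -6 W
7 60/53 20/27 -20/27 2150/1431 -3 -6 S
final -3 -7 E

n=0: pose=(-3,-3,E); sL=120/29, sR=120/61; mL=-120/61, mR=9060/1769; mL+mR=5580/1769 → advance +1; mR−mL=12540/1769 → turn +1·90°
n=1: pose=(-2,-3,N); sL=30/17, sR=6; mL=-6, mR=81/17; mL+mR=-21/17 → advance -1; mR−mL=183/17 → turn +1·90°
n=2: pose=(-2,-4,W); sL=120/113, sR=120/73; mL=-120/73, mR=15540/8249; mL+mR=1980/8249 → advance +1; mR−mL=29100/8249 → turn +1·90°
n=3: pose=(-3,-4,S); sL=60/37, sR=12/13; mL=-12/13, mR=1002/481; mL+mR=558/481 → advance +1; mR−mL=1446/481 → turn +1·90°
n=4: pose=(-3,-5,E); sL=120/41, sR=120/89; mL=-120/89, mR=13140/3649; mL+mR=8220/3649 → advance +1; mR−mL=18060/3649 → turn +1·90°
n=5: pose=(-2,-5,N); sL=3/2, sR=15/4; mL=-15/4, mR=27/8; mL+mR=-3/8 → advance -1; mR−mL=57/8 → turn +1·90°
n=6: pose=(-2,-6,W); sL=24/29, sR=120/89; mL=-120/89, mR=3876/2581; mL+mR=396/2581 → advance +1; mR−mL=7356/2581 → turn +1·90°
n=7: pose=(-3,-6,S); sL=60/53, sR=20/27; mL=-20/27, mR=2150/1431; mL+mR=1090/1431 → advance +1; mR−mL=1070/477 → turn +1·90°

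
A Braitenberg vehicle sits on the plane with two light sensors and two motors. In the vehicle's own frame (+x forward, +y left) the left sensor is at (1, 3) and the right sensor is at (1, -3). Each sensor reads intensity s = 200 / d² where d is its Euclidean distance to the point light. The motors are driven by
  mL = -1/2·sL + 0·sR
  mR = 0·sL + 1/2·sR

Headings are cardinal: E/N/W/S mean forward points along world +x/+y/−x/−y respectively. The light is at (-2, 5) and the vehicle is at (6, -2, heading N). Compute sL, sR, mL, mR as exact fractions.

left sensor world pos  = (3, -1); dL² = 61
right sensor world pos = (9, -1); dR² = 157
sL = 200/61 = 200/61
sR = 200/157 = 200/157
mL = -1/2·sL + 0·sR = -100/61
mR = 0·sL + 1/2·sR = 100/157

200/61 200/157 -100/61 100/157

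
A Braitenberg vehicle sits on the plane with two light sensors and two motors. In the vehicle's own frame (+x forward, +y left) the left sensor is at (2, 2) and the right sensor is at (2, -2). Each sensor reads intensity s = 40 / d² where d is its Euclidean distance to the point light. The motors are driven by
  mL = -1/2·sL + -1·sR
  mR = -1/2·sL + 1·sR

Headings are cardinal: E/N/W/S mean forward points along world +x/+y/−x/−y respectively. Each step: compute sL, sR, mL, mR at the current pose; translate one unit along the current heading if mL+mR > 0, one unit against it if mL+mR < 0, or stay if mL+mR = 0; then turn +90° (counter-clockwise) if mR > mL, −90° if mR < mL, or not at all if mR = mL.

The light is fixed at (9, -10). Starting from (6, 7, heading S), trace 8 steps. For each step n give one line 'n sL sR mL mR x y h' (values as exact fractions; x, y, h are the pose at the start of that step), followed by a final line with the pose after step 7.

0 20/113 4/25 -702/2825 202/2825 6 7 S
1 40/401 40/257 -21180/103057 10900/103057 6 8 E
2 10/109 10/101 -1595/11009 585/11009 5 8 N
3 40/261 40/397 -18380/103617 2500/103617 5 7 W
4 20/113 4/25 -702/2825 202/2825 6 7 S
5 40/401 40/257 -21180/103057 10900/103057 6 8 E
6 10/109 10/101 -1595/11009 585/11009 5 8 N
7 40/261 40/397 -18380/103617 2500/103617 5 7 W
final 6 7 S

n=0: pose=(6,7,S); sL=20/113, sR=4/25; mL=-702/2825, mR=202/2825; mL+mR=-20/113 → advance -1; mR−mL=8/25 → turn +1·90°
n=1: pose=(6,8,E); sL=40/401, sR=40/257; mL=-21180/103057, mR=10900/103057; mL+mR=-40/401 → advance -1; mR−mL=80/257 → turn +1·90°
n=2: pose=(5,8,N); sL=10/109, sR=10/101; mL=-1595/11009, mR=585/11009; mL+mR=-10/109 → advance -1; mR−mL=20/101 → turn +1·90°
n=3: pose=(5,7,W); sL=40/261, sR=40/397; mL=-18380/103617, mR=2500/103617; mL+mR=-40/261 → advance -1; mR−mL=80/397 → turn +1·90°
n=4: pose=(6,7,S); sL=20/113, sR=4/25; mL=-702/2825, mR=202/2825; mL+mR=-20/113 → advance -1; mR−mL=8/25 → turn +1·90°
n=5: pose=(6,8,E); sL=40/401, sR=40/257; mL=-21180/103057, mR=10900/103057; mL+mR=-40/401 → advance -1; mR−mL=80/257 → turn +1·90°
n=6: pose=(5,8,N); sL=10/109, sR=10/101; mL=-1595/11009, mR=585/11009; mL+mR=-10/109 → advance -1; mR−mL=20/101 → turn +1·90°
n=7: pose=(5,7,W); sL=40/261, sR=40/397; mL=-18380/103617, mR=2500/103617; mL+mR=-40/261 → advance -1; mR−mL=80/397 → turn +1·90°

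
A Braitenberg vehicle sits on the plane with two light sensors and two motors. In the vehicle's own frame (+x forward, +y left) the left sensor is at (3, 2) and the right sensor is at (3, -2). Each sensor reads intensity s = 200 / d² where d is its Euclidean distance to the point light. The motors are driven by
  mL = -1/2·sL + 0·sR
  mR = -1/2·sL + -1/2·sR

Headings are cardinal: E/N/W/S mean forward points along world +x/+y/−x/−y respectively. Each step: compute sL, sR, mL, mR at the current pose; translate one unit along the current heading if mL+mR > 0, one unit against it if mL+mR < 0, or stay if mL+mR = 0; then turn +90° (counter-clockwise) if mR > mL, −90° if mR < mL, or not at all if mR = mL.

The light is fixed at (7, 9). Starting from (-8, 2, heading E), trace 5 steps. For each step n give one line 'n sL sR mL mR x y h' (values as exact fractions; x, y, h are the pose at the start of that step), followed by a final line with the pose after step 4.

0 200/169 8/9 -100/169 -1576/1521 -8 2 E
1 25/37 25/53 -25/74 -1125/1961 -9 2 S
2 8/17 200/377 -4/17 -3208/6409 -9 3 W
3 100/149 100/89 -50/149 -11900/13261 -8 3 N
4 200/169 8/9 -100/169 -1576/1521 -8 2 E
final -9 2 S

n=0: pose=(-8,2,E); sL=200/169, sR=8/9; mL=-100/169, mR=-1576/1521; mL+mR=-2476/1521 → advance -1; mR−mL=-4/9 → turn -1·90°
n=1: pose=(-9,2,S); sL=25/37, sR=25/53; mL=-25/74, mR=-1125/1961; mL+mR=-3575/3922 → advance -1; mR−mL=-25/106 → turn -1·90°
n=2: pose=(-9,3,W); sL=8/17, sR=200/377; mL=-4/17, mR=-3208/6409; mL+mR=-4716/6409 → advance -1; mR−mL=-100/377 → turn -1·90°
n=3: pose=(-8,3,N); sL=100/149, sR=100/89; mL=-50/149, mR=-11900/13261; mL+mR=-16350/13261 → advance -1; mR−mL=-50/89 → turn -1·90°
n=4: pose=(-8,2,E); sL=200/169, sR=8/9; mL=-100/169, mR=-1576/1521; mL+mR=-2476/1521 → advance -1; mR−mL=-4/9 → turn -1·90°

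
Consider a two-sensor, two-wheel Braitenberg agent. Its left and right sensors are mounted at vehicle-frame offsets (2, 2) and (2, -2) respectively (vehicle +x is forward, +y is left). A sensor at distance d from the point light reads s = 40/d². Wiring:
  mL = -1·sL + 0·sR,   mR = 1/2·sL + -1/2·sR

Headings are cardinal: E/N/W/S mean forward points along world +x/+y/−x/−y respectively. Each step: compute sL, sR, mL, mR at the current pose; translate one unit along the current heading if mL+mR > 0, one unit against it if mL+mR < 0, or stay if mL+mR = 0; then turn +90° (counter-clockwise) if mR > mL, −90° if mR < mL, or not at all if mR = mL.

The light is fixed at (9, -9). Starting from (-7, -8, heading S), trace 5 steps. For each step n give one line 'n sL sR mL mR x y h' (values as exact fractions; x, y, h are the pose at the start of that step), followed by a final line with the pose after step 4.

n=0: pose=(-7,-8,S); sL=40/197, sR=8/65; mL=-40/197, mR=512/12805; mL+mR=-2088/12805 → advance -1; mR−mL=3112/12805 → turn +1·90°
n=1: pose=(-7,-7,E); sL=10/53, sR=10/49; mL=-10/53, mR=-20/2597; mL+mR=-510/2597 → advance -1; mR−mL=470/2597 → turn +1·90°
n=2: pose=(-8,-7,N); sL=40/377, sR=40/241; mL=-40/377, mR=-2720/90857; mL+mR=-12360/90857 → advance -1; mR−mL=6920/90857 → turn +1·90°
n=3: pose=(-8,-8,W); sL=20/181, sR=4/37; mL=-20/181, mR=8/6697; mL+mR=-732/6697 → advance -1; mR−mL=748/6697 → turn +1·90°
n=4: pose=(-7,-8,S); sL=40/197, sR=8/65; mL=-40/197, mR=512/12805; mL+mR=-2088/12805 → advance -1; mR−mL=3112/12805 → turn +1·90°

0 40/197 8/65 -40/197 512/12805 -7 -8 S
1 10/53 10/49 -10/53 -20/2597 -7 -7 E
2 40/377 40/241 -40/377 -2720/90857 -8 -7 N
3 20/181 4/37 -20/181 8/6697 -8 -8 W
4 40/197 8/65 -40/197 512/12805 -7 -8 S
final -7 -7 E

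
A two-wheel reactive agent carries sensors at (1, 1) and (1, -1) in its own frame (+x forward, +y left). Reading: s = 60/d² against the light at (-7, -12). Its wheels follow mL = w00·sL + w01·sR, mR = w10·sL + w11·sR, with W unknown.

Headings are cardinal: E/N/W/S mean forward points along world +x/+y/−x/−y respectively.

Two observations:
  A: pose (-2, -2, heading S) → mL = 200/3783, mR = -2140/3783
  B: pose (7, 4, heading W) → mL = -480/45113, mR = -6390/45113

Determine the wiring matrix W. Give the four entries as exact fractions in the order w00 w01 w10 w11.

obs A: pose=(-2,-2,S) → sL=20/39, sR=60/97, mL=200/3783, mR=-2140/3783
obs B: pose=(7,4,W) → sL=30/197, sR=30/229, mL=-480/45113, mR=-6390/45113
sensor matrix S = [[20/39, 60/97], [30/197, 30/229]]; det S = -1536800/56887493
solve [mL_A; mL_B] = S·[w00; w01] and [mR_A; mR_B] = S·[w10; w11]:
  w00 = -1/2, w01 = 1/2, w10 = -1/2, w11 = -1/2

-1/2 1/2 -1/2 -1/2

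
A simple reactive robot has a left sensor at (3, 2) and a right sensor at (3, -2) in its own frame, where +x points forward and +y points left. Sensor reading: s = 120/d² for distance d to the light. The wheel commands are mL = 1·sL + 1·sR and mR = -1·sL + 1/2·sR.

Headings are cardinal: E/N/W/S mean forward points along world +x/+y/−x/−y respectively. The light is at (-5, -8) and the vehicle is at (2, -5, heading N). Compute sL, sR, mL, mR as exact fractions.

left sensor world pos  = (0, -2); dL² = 61
right sensor world pos = (4, -2); dR² = 117
sL = 120/61 = 120/61
sR = 120/117 = 40/39
mL = 1·sL + 1·sR = 7120/2379
mR = -1·sL + 1/2·sR = -3460/2379

120/61 40/39 7120/2379 -3460/2379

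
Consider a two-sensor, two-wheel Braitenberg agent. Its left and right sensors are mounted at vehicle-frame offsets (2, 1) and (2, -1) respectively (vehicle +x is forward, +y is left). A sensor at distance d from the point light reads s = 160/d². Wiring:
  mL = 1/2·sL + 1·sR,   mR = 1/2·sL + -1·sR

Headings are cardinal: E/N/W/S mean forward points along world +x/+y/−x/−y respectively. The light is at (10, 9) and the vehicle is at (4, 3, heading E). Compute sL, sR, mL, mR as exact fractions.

160/41 32/13 2352/533 -272/533

left sensor world pos  = (6, 4); dL² = 41
right sensor world pos = (6, 2); dR² = 65
sL = 160/41 = 160/41
sR = 160/65 = 32/13
mL = 1/2·sL + 1·sR = 2352/533
mR = 1/2·sL + -1·sR = -272/533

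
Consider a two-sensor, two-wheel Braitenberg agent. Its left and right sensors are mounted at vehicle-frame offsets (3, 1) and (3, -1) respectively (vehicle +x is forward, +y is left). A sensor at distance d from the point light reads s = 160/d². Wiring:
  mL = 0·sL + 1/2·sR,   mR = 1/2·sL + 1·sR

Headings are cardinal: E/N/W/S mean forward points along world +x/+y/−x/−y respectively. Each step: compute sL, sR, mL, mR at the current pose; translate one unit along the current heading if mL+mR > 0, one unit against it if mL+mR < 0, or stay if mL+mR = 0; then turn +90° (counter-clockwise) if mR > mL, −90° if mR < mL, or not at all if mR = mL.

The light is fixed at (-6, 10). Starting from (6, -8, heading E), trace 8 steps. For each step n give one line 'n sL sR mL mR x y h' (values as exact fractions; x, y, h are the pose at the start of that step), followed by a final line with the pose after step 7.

n=0: pose=(6,-8,E); sL=80/257, sR=80/293; mL=40/293, mR=32280/75301; mL+mR=42560/75301 → advance +1; mR−mL=22000/75301 → turn +1·90°
n=1: pose=(7,-8,N); sL=160/369, sR=160/421; mL=80/421, mR=92720/155349; mL+mR=122240/155349 → advance +1; mR−mL=63200/155349 → turn +1·90°
n=2: pose=(7,-7,W); sL=20/53, sR=40/89; mL=20/89, mR=3010/4717; mL+mR=4070/4717 → advance +1; mR−mL=1950/4717 → turn +1·90°
n=3: pose=(6,-7,S); sL=160/569, sR=160/521; mL=80/521, mR=132720/296449; mL+mR=178240/296449 → advance +1; mR−mL=87200/296449 → turn +1·90°
n=4: pose=(6,-8,E); sL=80/257, sR=80/293; mL=40/293, mR=32280/75301; mL+mR=42560/75301 → advance +1; mR−mL=22000/75301 → turn +1·90°
n=5: pose=(7,-8,N); sL=160/369, sR=160/421; mL=80/421, mR=92720/155349; mL+mR=122240/155349 → advance +1; mR−mL=63200/155349 → turn +1·90°
n=6: pose=(7,-7,W); sL=20/53, sR=40/89; mL=20/89, mR=3010/4717; mL+mR=4070/4717 → advance +1; mR−mL=1950/4717 → turn +1·90°
n=7: pose=(6,-7,S); sL=160/569, sR=160/521; mL=80/521, mR=132720/296449; mL+mR=178240/296449 → advance +1; mR−mL=87200/296449 → turn +1·90°

0 80/257 80/293 40/293 32280/75301 6 -8 E
1 160/369 160/421 80/421 92720/155349 7 -8 N
2 20/53 40/89 20/89 3010/4717 7 -7 W
3 160/569 160/521 80/521 132720/296449 6 -7 S
4 80/257 80/293 40/293 32280/75301 6 -8 E
5 160/369 160/421 80/421 92720/155349 7 -8 N
6 20/53 40/89 20/89 3010/4717 7 -7 W
7 160/569 160/521 80/521 132720/296449 6 -7 S
final 6 -8 E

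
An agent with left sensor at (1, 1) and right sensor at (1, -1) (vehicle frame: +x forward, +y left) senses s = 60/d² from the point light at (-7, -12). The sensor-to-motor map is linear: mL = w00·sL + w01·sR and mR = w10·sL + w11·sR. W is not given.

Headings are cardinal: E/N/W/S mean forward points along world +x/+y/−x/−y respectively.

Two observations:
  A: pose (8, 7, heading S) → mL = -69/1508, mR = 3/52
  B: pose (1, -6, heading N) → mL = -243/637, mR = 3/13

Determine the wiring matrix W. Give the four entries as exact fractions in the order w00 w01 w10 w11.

-1 1/2 0 1/2

obs A: pose=(8,7,S) → sL=3/29, sR=3/26, mL=-69/1508, mR=3/52
obs B: pose=(1,-6,N) → sL=30/49, sR=6/13, mL=-243/637, mR=3/13
sensor matrix S = [[3/29, 3/26], [30/49, 6/13]]; det S = -423/18473
solve [mL_A; mL_B] = S·[w00; w01] and [mR_A; mR_B] = S·[w10; w11]:
  w00 = -1, w01 = 1/2, w10 = 0, w11 = 1/2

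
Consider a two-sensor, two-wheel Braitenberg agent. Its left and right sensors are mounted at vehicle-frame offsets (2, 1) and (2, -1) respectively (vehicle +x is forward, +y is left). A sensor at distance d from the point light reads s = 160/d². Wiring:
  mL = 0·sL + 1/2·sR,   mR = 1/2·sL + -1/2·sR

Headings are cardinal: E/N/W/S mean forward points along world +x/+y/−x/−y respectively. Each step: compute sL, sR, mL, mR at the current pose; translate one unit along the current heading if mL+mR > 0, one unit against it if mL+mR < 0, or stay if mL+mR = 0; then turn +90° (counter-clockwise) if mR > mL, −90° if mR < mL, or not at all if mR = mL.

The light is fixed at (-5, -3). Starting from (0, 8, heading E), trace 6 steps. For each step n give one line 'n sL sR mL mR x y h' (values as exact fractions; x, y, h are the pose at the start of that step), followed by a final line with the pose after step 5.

n=0: pose=(0,8,E); sL=160/193, sR=160/149; mL=80/149, mR=-3520/28757; mL+mR=80/193 → advance +1; mR−mL=-18960/28757 → turn -1·90°
n=1: pose=(1,8,S); sL=16/13, sR=80/53; mL=40/53, mR=-96/689; mL+mR=8/13 → advance +1; mR−mL=-616/689 → turn -1·90°
n=2: pose=(1,7,W); sL=160/97, sR=160/137; mL=80/137, mR=3200/13289; mL+mR=80/97 → advance +1; mR−mL=-4560/13289 → turn -1·90°
n=3: pose=(0,7,N); sL=1, sR=8/9; mL=4/9, mR=1/18; mL+mR=1/2 → advance +1; mR−mL=-7/18 → turn -1·90°
n=4: pose=(0,8,E); sL=160/193, sR=160/149; mL=80/149, mR=-3520/28757; mL+mR=80/193 → advance +1; mR−mL=-18960/28757 → turn -1·90°
n=5: pose=(1,8,S); sL=16/13, sR=80/53; mL=40/53, mR=-96/689; mL+mR=8/13 → advance +1; mR−mL=-616/689 → turn -1·90°

0 160/193 160/149 80/149 -3520/28757 0 8 E
1 16/13 80/53 40/53 -96/689 1 8 S
2 160/97 160/137 80/137 3200/13289 1 7 W
3 1 8/9 4/9 1/18 0 7 N
4 160/193 160/149 80/149 -3520/28757 0 8 E
5 16/13 80/53 40/53 -96/689 1 8 S
final 1 7 W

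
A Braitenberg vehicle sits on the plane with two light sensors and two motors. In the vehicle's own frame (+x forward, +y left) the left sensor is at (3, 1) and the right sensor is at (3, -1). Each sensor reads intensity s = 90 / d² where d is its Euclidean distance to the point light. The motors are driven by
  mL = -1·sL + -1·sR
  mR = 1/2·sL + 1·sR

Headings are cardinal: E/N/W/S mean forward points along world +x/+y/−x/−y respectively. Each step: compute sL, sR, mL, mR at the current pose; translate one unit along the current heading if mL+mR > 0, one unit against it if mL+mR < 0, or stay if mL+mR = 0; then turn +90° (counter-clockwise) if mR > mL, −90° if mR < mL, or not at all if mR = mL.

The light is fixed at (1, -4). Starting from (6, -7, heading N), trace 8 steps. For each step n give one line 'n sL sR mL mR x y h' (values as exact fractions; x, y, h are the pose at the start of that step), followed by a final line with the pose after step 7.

n=0: pose=(6,-7,N); sL=45/8, sR=5/2; mL=-65/8, mR=85/16; mL+mR=-45/16 → advance -1; mR−mL=215/16 → turn +1·90°
n=1: pose=(6,-8,W); sL=90/29, sR=90/13; mL=-3780/377, mR=3195/377; mL+mR=-45/29 → advance -1; mR−mL=6975/377 → turn +1·90°
n=2: pose=(7,-8,S); sL=45/49, sR=45/37; mL=-3870/1813, mR=6075/3626; mL+mR=-45/98 → advance -1; mR−mL=13815/3626 → turn +1·90°
n=3: pose=(7,-7,E); sL=18/17, sR=90/97; mL=-3276/1649, mR=2403/1649; mL+mR=-9/17 → advance -1; mR−mL=5679/1649 → turn +1·90°
n=4: pose=(6,-7,N); sL=45/8, sR=5/2; mL=-65/8, mR=85/16; mL+mR=-45/16 → advance -1; mR−mL=215/16 → turn +1·90°
n=5: pose=(6,-8,W); sL=90/29, sR=90/13; mL=-3780/377, mR=3195/377; mL+mR=-45/29 → advance -1; mR−mL=6975/377 → turn +1·90°
n=6: pose=(7,-8,S); sL=45/49, sR=45/37; mL=-3870/1813, mR=6075/3626; mL+mR=-45/98 → advance -1; mR−mL=13815/3626 → turn +1·90°
n=7: pose=(7,-7,E); sL=18/17, sR=90/97; mL=-3276/1649, mR=2403/1649; mL+mR=-9/17 → advance -1; mR−mL=5679/1649 → turn +1·90°

0 45/8 5/2 -65/8 85/16 6 -7 N
1 90/29 90/13 -3780/377 3195/377 6 -8 W
2 45/49 45/37 -3870/1813 6075/3626 7 -8 S
3 18/17 90/97 -3276/1649 2403/1649 7 -7 E
4 45/8 5/2 -65/8 85/16 6 -7 N
5 90/29 90/13 -3780/377 3195/377 6 -8 W
6 45/49 45/37 -3870/1813 6075/3626 7 -8 S
7 18/17 90/97 -3276/1649 2403/1649 7 -7 E
final 6 -7 N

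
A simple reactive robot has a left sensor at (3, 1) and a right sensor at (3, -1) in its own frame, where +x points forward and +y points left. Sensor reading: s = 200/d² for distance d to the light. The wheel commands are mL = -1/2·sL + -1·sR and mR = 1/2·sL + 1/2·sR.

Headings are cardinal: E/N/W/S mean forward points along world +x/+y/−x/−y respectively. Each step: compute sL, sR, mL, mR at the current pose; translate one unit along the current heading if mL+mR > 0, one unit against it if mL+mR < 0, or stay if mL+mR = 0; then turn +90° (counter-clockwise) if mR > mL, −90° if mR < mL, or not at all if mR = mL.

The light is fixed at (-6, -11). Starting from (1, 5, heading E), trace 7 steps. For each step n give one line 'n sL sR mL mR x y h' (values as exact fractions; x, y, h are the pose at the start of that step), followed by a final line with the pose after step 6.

n=0: pose=(1,5,E); sL=200/389, sR=8/13; mL=-4412/5057, mR=2856/5057; mL+mR=-4/13 → advance -1; mR−mL=7268/5057 → turn +1·90°
n=1: pose=(0,5,N); sL=100/193, sR=20/41; mL=-5910/7913, mR=3980/7913; mL+mR=-10/41 → advance -1; mR−mL=9890/7913 → turn +1·90°
n=2: pose=(0,4,W); sL=40/41, sR=40/53; mL=-2700/2173, mR=1880/2173; mL+mR=-20/53 → advance -1; mR−mL=4580/2173 → turn +1·90°
n=3: pose=(1,4,S); sL=25/26, sR=10/9; mL=-745/468, mR=485/468; mL+mR=-5/9 → advance -1; mR−mL=205/78 → turn +1·90°
n=4: pose=(1,5,E); sL=200/389, sR=8/13; mL=-4412/5057, mR=2856/5057; mL+mR=-4/13 → advance -1; mR−mL=7268/5057 → turn +1·90°
n=5: pose=(0,5,N); sL=100/193, sR=20/41; mL=-5910/7913, mR=3980/7913; mL+mR=-10/41 → advance -1; mR−mL=9890/7913 → turn +1·90°
n=6: pose=(0,4,W); sL=40/41, sR=40/53; mL=-2700/2173, mR=1880/2173; mL+mR=-20/53 → advance -1; mR−mL=4580/2173 → turn +1·90°

0 200/389 8/13 -4412/5057 2856/5057 1 5 E
1 100/193 20/41 -5910/7913 3980/7913 0 5 N
2 40/41 40/53 -2700/2173 1880/2173 0 4 W
3 25/26 10/9 -745/468 485/468 1 4 S
4 200/389 8/13 -4412/5057 2856/5057 1 5 E
5 100/193 20/41 -5910/7913 3980/7913 0 5 N
6 40/41 40/53 -2700/2173 1880/2173 0 4 W
final 1 4 S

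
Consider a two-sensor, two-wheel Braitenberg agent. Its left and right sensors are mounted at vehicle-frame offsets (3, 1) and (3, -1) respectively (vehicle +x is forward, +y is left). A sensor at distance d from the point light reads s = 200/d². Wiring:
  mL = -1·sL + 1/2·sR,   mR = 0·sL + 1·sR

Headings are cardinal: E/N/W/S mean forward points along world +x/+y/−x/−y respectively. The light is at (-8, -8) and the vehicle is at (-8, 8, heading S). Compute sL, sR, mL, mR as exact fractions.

left sensor world pos  = (-7, 5); dL² = 170
right sensor world pos = (-9, 5); dR² = 170
sL = 200/170 = 20/17
sR = 200/170 = 20/17
mL = -1·sL + 1/2·sR = -10/17
mR = 0·sL + 1·sR = 20/17

20/17 20/17 -10/17 20/17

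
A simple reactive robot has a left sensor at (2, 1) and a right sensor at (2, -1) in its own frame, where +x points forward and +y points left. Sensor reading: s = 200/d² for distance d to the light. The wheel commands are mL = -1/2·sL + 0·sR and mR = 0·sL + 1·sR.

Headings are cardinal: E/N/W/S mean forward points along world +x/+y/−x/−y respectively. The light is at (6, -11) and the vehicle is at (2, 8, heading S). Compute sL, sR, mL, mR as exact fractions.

left sensor world pos  = (3, 6); dL² = 298
right sensor world pos = (1, 6); dR² = 314
sL = 200/298 = 100/149
sR = 200/314 = 100/157
mL = -1/2·sL + 0·sR = -50/149
mR = 0·sL + 1·sR = 100/157

100/149 100/157 -50/149 100/157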